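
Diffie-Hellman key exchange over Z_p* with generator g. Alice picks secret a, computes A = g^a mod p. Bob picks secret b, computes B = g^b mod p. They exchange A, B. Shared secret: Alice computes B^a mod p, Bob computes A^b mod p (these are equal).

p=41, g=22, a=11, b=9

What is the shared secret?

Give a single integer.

Answer: 13

Derivation:
A = 22^11 mod 41  (bits of 11 = 1011)
  bit 0 = 1: r = r^2 * 22 mod 41 = 1^2 * 22 = 1*22 = 22
  bit 1 = 0: r = r^2 mod 41 = 22^2 = 33
  bit 2 = 1: r = r^2 * 22 mod 41 = 33^2 * 22 = 23*22 = 14
  bit 3 = 1: r = r^2 * 22 mod 41 = 14^2 * 22 = 32*22 = 7
  -> A = 7
B = 22^9 mod 41  (bits of 9 = 1001)
  bit 0 = 1: r = r^2 * 22 mod 41 = 1^2 * 22 = 1*22 = 22
  bit 1 = 0: r = r^2 mod 41 = 22^2 = 33
  bit 2 = 0: r = r^2 mod 41 = 33^2 = 23
  bit 3 = 1: r = r^2 * 22 mod 41 = 23^2 * 22 = 37*22 = 35
  -> B = 35
s = B^a = 35^11 mod 41  (bits of 11 = 1011)
  bit 0 = 1: r = r^2 * 35 mod 41 = 1^2 * 35 = 1*35 = 35
  bit 1 = 0: r = r^2 mod 41 = 35^2 = 36
  bit 2 = 1: r = r^2 * 35 mod 41 = 36^2 * 35 = 25*35 = 14
  bit 3 = 1: r = r^2 * 35 mod 41 = 14^2 * 35 = 32*35 = 13
  -> s = B^a = 13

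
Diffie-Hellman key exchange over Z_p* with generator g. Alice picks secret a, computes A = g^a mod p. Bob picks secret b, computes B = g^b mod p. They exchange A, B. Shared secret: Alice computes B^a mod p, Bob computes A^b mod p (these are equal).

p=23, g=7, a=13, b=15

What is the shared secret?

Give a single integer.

Answer: 11

Derivation:
A = 7^13 mod 23  (bits of 13 = 1101)
  bit 0 = 1: r = r^2 * 7 mod 23 = 1^2 * 7 = 1*7 = 7
  bit 1 = 1: r = r^2 * 7 mod 23 = 7^2 * 7 = 3*7 = 21
  bit 2 = 0: r = r^2 mod 23 = 21^2 = 4
  bit 3 = 1: r = r^2 * 7 mod 23 = 4^2 * 7 = 16*7 = 20
  -> A = 20
B = 7^15 mod 23  (bits of 15 = 1111)
  bit 0 = 1: r = r^2 * 7 mod 23 = 1^2 * 7 = 1*7 = 7
  bit 1 = 1: r = r^2 * 7 mod 23 = 7^2 * 7 = 3*7 = 21
  bit 2 = 1: r = r^2 * 7 mod 23 = 21^2 * 7 = 4*7 = 5
  bit 3 = 1: r = r^2 * 7 mod 23 = 5^2 * 7 = 2*7 = 14
  -> B = 14
s = B^a = 14^13 mod 23  (bits of 13 = 1101)
  bit 0 = 1: r = r^2 * 14 mod 23 = 1^2 * 14 = 1*14 = 14
  bit 1 = 1: r = r^2 * 14 mod 23 = 14^2 * 14 = 12*14 = 7
  bit 2 = 0: r = r^2 mod 23 = 7^2 = 3
  bit 3 = 1: r = r^2 * 14 mod 23 = 3^2 * 14 = 9*14 = 11
  -> s = B^a = 11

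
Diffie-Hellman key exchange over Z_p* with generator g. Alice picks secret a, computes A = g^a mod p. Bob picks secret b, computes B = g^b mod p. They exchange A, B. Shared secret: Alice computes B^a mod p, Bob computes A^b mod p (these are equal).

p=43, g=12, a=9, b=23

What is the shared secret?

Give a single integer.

Answer: 27

Derivation:
A = 12^9 mod 43  (bits of 9 = 1001)
  bit 0 = 1: r = r^2 * 12 mod 43 = 1^2 * 12 = 1*12 = 12
  bit 1 = 0: r = r^2 mod 43 = 12^2 = 15
  bit 2 = 0: r = r^2 mod 43 = 15^2 = 10
  bit 3 = 1: r = r^2 * 12 mod 43 = 10^2 * 12 = 14*12 = 39
  -> A = 39
B = 12^23 mod 43  (bits of 23 = 10111)
  bit 0 = 1: r = r^2 * 12 mod 43 = 1^2 * 12 = 1*12 = 12
  bit 1 = 0: r = r^2 mod 43 = 12^2 = 15
  bit 2 = 1: r = r^2 * 12 mod 43 = 15^2 * 12 = 10*12 = 34
  bit 3 = 1: r = r^2 * 12 mod 43 = 34^2 * 12 = 38*12 = 26
  bit 4 = 1: r = r^2 * 12 mod 43 = 26^2 * 12 = 31*12 = 28
  -> B = 28
s = B^a = 28^9 mod 43  (bits of 9 = 1001)
  bit 0 = 1: r = r^2 * 28 mod 43 = 1^2 * 28 = 1*28 = 28
  bit 1 = 0: r = r^2 mod 43 = 28^2 = 10
  bit 2 = 0: r = r^2 mod 43 = 10^2 = 14
  bit 3 = 1: r = r^2 * 28 mod 43 = 14^2 * 28 = 24*28 = 27
  -> s = B^a = 27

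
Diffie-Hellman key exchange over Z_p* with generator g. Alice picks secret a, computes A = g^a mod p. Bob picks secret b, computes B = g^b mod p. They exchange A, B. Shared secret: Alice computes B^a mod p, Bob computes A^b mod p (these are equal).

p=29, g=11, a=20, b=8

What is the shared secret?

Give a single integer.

A = 11^20 mod 29  (bits of 20 = 10100)
  bit 0 = 1: r = r^2 * 11 mod 29 = 1^2 * 11 = 1*11 = 11
  bit 1 = 0: r = r^2 mod 29 = 11^2 = 5
  bit 2 = 1: r = r^2 * 11 mod 29 = 5^2 * 11 = 25*11 = 14
  bit 3 = 0: r = r^2 mod 29 = 14^2 = 22
  bit 4 = 0: r = r^2 mod 29 = 22^2 = 20
  -> A = 20
B = 11^8 mod 29  (bits of 8 = 1000)
  bit 0 = 1: r = r^2 * 11 mod 29 = 1^2 * 11 = 1*11 = 11
  bit 1 = 0: r = r^2 mod 29 = 11^2 = 5
  bit 2 = 0: r = r^2 mod 29 = 5^2 = 25
  bit 3 = 0: r = r^2 mod 29 = 25^2 = 16
  -> B = 16
s = B^a = 16^20 mod 29  (bits of 20 = 10100)
  bit 0 = 1: r = r^2 * 16 mod 29 = 1^2 * 16 = 1*16 = 16
  bit 1 = 0: r = r^2 mod 29 = 16^2 = 24
  bit 2 = 1: r = r^2 * 16 mod 29 = 24^2 * 16 = 25*16 = 23
  bit 3 = 0: r = r^2 mod 29 = 23^2 = 7
  bit 4 = 0: r = r^2 mod 29 = 7^2 = 20
  -> s = B^a = 20

Answer: 20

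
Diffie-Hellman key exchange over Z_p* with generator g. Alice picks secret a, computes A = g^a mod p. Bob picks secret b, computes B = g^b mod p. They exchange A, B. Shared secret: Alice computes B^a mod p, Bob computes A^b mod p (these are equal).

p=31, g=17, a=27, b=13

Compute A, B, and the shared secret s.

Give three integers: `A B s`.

A = 17^27 mod 31  (bits of 27 = 11011)
  bit 0 = 1: r = r^2 * 17 mod 31 = 1^2 * 17 = 1*17 = 17
  bit 1 = 1: r = r^2 * 17 mod 31 = 17^2 * 17 = 10*17 = 15
  bit 2 = 0: r = r^2 mod 31 = 15^2 = 8
  bit 3 = 1: r = r^2 * 17 mod 31 = 8^2 * 17 = 2*17 = 3
  bit 4 = 1: r = r^2 * 17 mod 31 = 3^2 * 17 = 9*17 = 29
  -> A = 29
B = 17^13 mod 31  (bits of 13 = 1101)
  bit 0 = 1: r = r^2 * 17 mod 31 = 1^2 * 17 = 1*17 = 17
  bit 1 = 1: r = r^2 * 17 mod 31 = 17^2 * 17 = 10*17 = 15
  bit 2 = 0: r = r^2 mod 31 = 15^2 = 8
  bit 3 = 1: r = r^2 * 17 mod 31 = 8^2 * 17 = 2*17 = 3
  -> B = 3
s = B^a = 3^27 mod 31  (bits of 27 = 11011)
  bit 0 = 1: r = r^2 * 3 mod 31 = 1^2 * 3 = 1*3 = 3
  bit 1 = 1: r = r^2 * 3 mod 31 = 3^2 * 3 = 9*3 = 27
  bit 2 = 0: r = r^2 mod 31 = 27^2 = 16
  bit 3 = 1: r = r^2 * 3 mod 31 = 16^2 * 3 = 8*3 = 24
  bit 4 = 1: r = r^2 * 3 mod 31 = 24^2 * 3 = 18*3 = 23
  -> s = B^a = 23

Answer: 29 3 23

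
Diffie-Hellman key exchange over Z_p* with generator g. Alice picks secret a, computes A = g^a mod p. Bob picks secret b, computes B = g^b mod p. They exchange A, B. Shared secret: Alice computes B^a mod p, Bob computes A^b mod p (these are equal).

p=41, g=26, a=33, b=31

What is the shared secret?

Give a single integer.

Answer: 13

Derivation:
A = 26^33 mod 41  (bits of 33 = 100001)
  bit 0 = 1: r = r^2 * 26 mod 41 = 1^2 * 26 = 1*26 = 26
  bit 1 = 0: r = r^2 mod 41 = 26^2 = 20
  bit 2 = 0: r = r^2 mod 41 = 20^2 = 31
  bit 3 = 0: r = r^2 mod 41 = 31^2 = 18
  bit 4 = 0: r = r^2 mod 41 = 18^2 = 37
  bit 5 = 1: r = r^2 * 26 mod 41 = 37^2 * 26 = 16*26 = 6
  -> A = 6
B = 26^31 mod 41  (bits of 31 = 11111)
  bit 0 = 1: r = r^2 * 26 mod 41 = 1^2 * 26 = 1*26 = 26
  bit 1 = 1: r = r^2 * 26 mod 41 = 26^2 * 26 = 20*26 = 28
  bit 2 = 1: r = r^2 * 26 mod 41 = 28^2 * 26 = 5*26 = 7
  bit 3 = 1: r = r^2 * 26 mod 41 = 7^2 * 26 = 8*26 = 3
  bit 4 = 1: r = r^2 * 26 mod 41 = 3^2 * 26 = 9*26 = 29
  -> B = 29
s = B^a = 29^33 mod 41  (bits of 33 = 100001)
  bit 0 = 1: r = r^2 * 29 mod 41 = 1^2 * 29 = 1*29 = 29
  bit 1 = 0: r = r^2 mod 41 = 29^2 = 21
  bit 2 = 0: r = r^2 mod 41 = 21^2 = 31
  bit 3 = 0: r = r^2 mod 41 = 31^2 = 18
  bit 4 = 0: r = r^2 mod 41 = 18^2 = 37
  bit 5 = 1: r = r^2 * 29 mod 41 = 37^2 * 29 = 16*29 = 13
  -> s = B^a = 13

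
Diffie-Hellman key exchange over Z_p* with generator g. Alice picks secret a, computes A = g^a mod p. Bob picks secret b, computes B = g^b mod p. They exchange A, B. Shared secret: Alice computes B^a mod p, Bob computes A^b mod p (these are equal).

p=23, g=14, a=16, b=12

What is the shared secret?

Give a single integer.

Answer: 8

Derivation:
A = 14^16 mod 23  (bits of 16 = 10000)
  bit 0 = 1: r = r^2 * 14 mod 23 = 1^2 * 14 = 1*14 = 14
  bit 1 = 0: r = r^2 mod 23 = 14^2 = 12
  bit 2 = 0: r = r^2 mod 23 = 12^2 = 6
  bit 3 = 0: r = r^2 mod 23 = 6^2 = 13
  bit 4 = 0: r = r^2 mod 23 = 13^2 = 8
  -> A = 8
B = 14^12 mod 23  (bits of 12 = 1100)
  bit 0 = 1: r = r^2 * 14 mod 23 = 1^2 * 14 = 1*14 = 14
  bit 1 = 1: r = r^2 * 14 mod 23 = 14^2 * 14 = 12*14 = 7
  bit 2 = 0: r = r^2 mod 23 = 7^2 = 3
  bit 3 = 0: r = r^2 mod 23 = 3^2 = 9
  -> B = 9
s = B^a = 9^16 mod 23  (bits of 16 = 10000)
  bit 0 = 1: r = r^2 * 9 mod 23 = 1^2 * 9 = 1*9 = 9
  bit 1 = 0: r = r^2 mod 23 = 9^2 = 12
  bit 2 = 0: r = r^2 mod 23 = 12^2 = 6
  bit 3 = 0: r = r^2 mod 23 = 6^2 = 13
  bit 4 = 0: r = r^2 mod 23 = 13^2 = 8
  -> s = B^a = 8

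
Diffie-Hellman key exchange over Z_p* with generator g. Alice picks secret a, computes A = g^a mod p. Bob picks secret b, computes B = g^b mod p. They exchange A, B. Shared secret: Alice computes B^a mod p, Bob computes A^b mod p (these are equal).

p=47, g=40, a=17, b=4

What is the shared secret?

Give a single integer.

A = 40^17 mod 47  (bits of 17 = 10001)
  bit 0 = 1: r = r^2 * 40 mod 47 = 1^2 * 40 = 1*40 = 40
  bit 1 = 0: r = r^2 mod 47 = 40^2 = 2
  bit 2 = 0: r = r^2 mod 47 = 2^2 = 4
  bit 3 = 0: r = r^2 mod 47 = 4^2 = 16
  bit 4 = 1: r = r^2 * 40 mod 47 = 16^2 * 40 = 21*40 = 41
  -> A = 41
B = 40^4 mod 47  (bits of 4 = 100)
  bit 0 = 1: r = r^2 * 40 mod 47 = 1^2 * 40 = 1*40 = 40
  bit 1 = 0: r = r^2 mod 47 = 40^2 = 2
  bit 2 = 0: r = r^2 mod 47 = 2^2 = 4
  -> B = 4
s = B^a = 4^17 mod 47  (bits of 17 = 10001)
  bit 0 = 1: r = r^2 * 4 mod 47 = 1^2 * 4 = 1*4 = 4
  bit 1 = 0: r = r^2 mod 47 = 4^2 = 16
  bit 2 = 0: r = r^2 mod 47 = 16^2 = 21
  bit 3 = 0: r = r^2 mod 47 = 21^2 = 18
  bit 4 = 1: r = r^2 * 4 mod 47 = 18^2 * 4 = 42*4 = 27
  -> s = B^a = 27

Answer: 27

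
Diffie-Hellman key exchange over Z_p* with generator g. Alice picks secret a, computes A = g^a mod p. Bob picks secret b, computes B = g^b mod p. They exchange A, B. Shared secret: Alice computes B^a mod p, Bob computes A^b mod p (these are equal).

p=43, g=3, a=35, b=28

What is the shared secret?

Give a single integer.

A = 3^35 mod 43  (bits of 35 = 100011)
  bit 0 = 1: r = r^2 * 3 mod 43 = 1^2 * 3 = 1*3 = 3
  bit 1 = 0: r = r^2 mod 43 = 3^2 = 9
  bit 2 = 0: r = r^2 mod 43 = 9^2 = 38
  bit 3 = 0: r = r^2 mod 43 = 38^2 = 25
  bit 4 = 1: r = r^2 * 3 mod 43 = 25^2 * 3 = 23*3 = 26
  bit 5 = 1: r = r^2 * 3 mod 43 = 26^2 * 3 = 31*3 = 7
  -> A = 7
B = 3^28 mod 43  (bits of 28 = 11100)
  bit 0 = 1: r = r^2 * 3 mod 43 = 1^2 * 3 = 1*3 = 3
  bit 1 = 1: r = r^2 * 3 mod 43 = 3^2 * 3 = 9*3 = 27
  bit 2 = 1: r = r^2 * 3 mod 43 = 27^2 * 3 = 41*3 = 37
  bit 3 = 0: r = r^2 mod 43 = 37^2 = 36
  bit 4 = 0: r = r^2 mod 43 = 36^2 = 6
  -> B = 6
s = B^a = 6^35 mod 43  (bits of 35 = 100011)
  bit 0 = 1: r = r^2 * 6 mod 43 = 1^2 * 6 = 1*6 = 6
  bit 1 = 0: r = r^2 mod 43 = 6^2 = 36
  bit 2 = 0: r = r^2 mod 43 = 36^2 = 6
  bit 3 = 0: r = r^2 mod 43 = 6^2 = 36
  bit 4 = 1: r = r^2 * 6 mod 43 = 36^2 * 6 = 6*6 = 36
  bit 5 = 1: r = r^2 * 6 mod 43 = 36^2 * 6 = 6*6 = 36
  -> s = B^a = 36

Answer: 36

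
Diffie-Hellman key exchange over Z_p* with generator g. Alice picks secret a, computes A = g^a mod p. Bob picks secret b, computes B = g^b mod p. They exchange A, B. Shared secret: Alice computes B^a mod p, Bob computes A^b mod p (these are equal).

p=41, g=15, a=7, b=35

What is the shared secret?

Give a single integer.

A = 15^7 mod 41  (bits of 7 = 111)
  bit 0 = 1: r = r^2 * 15 mod 41 = 1^2 * 15 = 1*15 = 15
  bit 1 = 1: r = r^2 * 15 mod 41 = 15^2 * 15 = 20*15 = 13
  bit 2 = 1: r = r^2 * 15 mod 41 = 13^2 * 15 = 5*15 = 34
  -> A = 34
B = 15^35 mod 41  (bits of 35 = 100011)
  bit 0 = 1: r = r^2 * 15 mod 41 = 1^2 * 15 = 1*15 = 15
  bit 1 = 0: r = r^2 mod 41 = 15^2 = 20
  bit 2 = 0: r = r^2 mod 41 = 20^2 = 31
  bit 3 = 0: r = r^2 mod 41 = 31^2 = 18
  bit 4 = 1: r = r^2 * 15 mod 41 = 18^2 * 15 = 37*15 = 22
  bit 5 = 1: r = r^2 * 15 mod 41 = 22^2 * 15 = 33*15 = 3
  -> B = 3
s = B^a = 3^7 mod 41  (bits of 7 = 111)
  bit 0 = 1: r = r^2 * 3 mod 41 = 1^2 * 3 = 1*3 = 3
  bit 1 = 1: r = r^2 * 3 mod 41 = 3^2 * 3 = 9*3 = 27
  bit 2 = 1: r = r^2 * 3 mod 41 = 27^2 * 3 = 32*3 = 14
  -> s = B^a = 14

Answer: 14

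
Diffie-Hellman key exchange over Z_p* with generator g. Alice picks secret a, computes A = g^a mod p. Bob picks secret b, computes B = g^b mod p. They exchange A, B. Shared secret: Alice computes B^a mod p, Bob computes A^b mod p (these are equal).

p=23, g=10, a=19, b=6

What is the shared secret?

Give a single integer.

Answer: 18

Derivation:
A = 10^19 mod 23  (bits of 19 = 10011)
  bit 0 = 1: r = r^2 * 10 mod 23 = 1^2 * 10 = 1*10 = 10
  bit 1 = 0: r = r^2 mod 23 = 10^2 = 8
  bit 2 = 0: r = r^2 mod 23 = 8^2 = 18
  bit 3 = 1: r = r^2 * 10 mod 23 = 18^2 * 10 = 2*10 = 20
  bit 4 = 1: r = r^2 * 10 mod 23 = 20^2 * 10 = 9*10 = 21
  -> A = 21
B = 10^6 mod 23  (bits of 6 = 110)
  bit 0 = 1: r = r^2 * 10 mod 23 = 1^2 * 10 = 1*10 = 10
  bit 1 = 1: r = r^2 * 10 mod 23 = 10^2 * 10 = 8*10 = 11
  bit 2 = 0: r = r^2 mod 23 = 11^2 = 6
  -> B = 6
s = B^a = 6^19 mod 23  (bits of 19 = 10011)
  bit 0 = 1: r = r^2 * 6 mod 23 = 1^2 * 6 = 1*6 = 6
  bit 1 = 0: r = r^2 mod 23 = 6^2 = 13
  bit 2 = 0: r = r^2 mod 23 = 13^2 = 8
  bit 3 = 1: r = r^2 * 6 mod 23 = 8^2 * 6 = 18*6 = 16
  bit 4 = 1: r = r^2 * 6 mod 23 = 16^2 * 6 = 3*6 = 18
  -> s = B^a = 18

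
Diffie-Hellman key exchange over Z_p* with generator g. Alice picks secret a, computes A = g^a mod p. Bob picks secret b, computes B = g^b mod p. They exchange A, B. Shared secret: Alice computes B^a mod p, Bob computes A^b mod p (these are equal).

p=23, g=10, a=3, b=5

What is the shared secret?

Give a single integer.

Answer: 5

Derivation:
A = 10^3 mod 23  (bits of 3 = 11)
  bit 0 = 1: r = r^2 * 10 mod 23 = 1^2 * 10 = 1*10 = 10
  bit 1 = 1: r = r^2 * 10 mod 23 = 10^2 * 10 = 8*10 = 11
  -> A = 11
B = 10^5 mod 23  (bits of 5 = 101)
  bit 0 = 1: r = r^2 * 10 mod 23 = 1^2 * 10 = 1*10 = 10
  bit 1 = 0: r = r^2 mod 23 = 10^2 = 8
  bit 2 = 1: r = r^2 * 10 mod 23 = 8^2 * 10 = 18*10 = 19
  -> B = 19
s = B^a = 19^3 mod 23  (bits of 3 = 11)
  bit 0 = 1: r = r^2 * 19 mod 23 = 1^2 * 19 = 1*19 = 19
  bit 1 = 1: r = r^2 * 19 mod 23 = 19^2 * 19 = 16*19 = 5
  -> s = B^a = 5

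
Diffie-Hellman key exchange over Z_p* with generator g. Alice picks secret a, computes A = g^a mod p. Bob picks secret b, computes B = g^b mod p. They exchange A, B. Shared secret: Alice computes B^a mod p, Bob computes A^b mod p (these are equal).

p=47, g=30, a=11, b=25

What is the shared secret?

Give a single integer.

A = 30^11 mod 47  (bits of 11 = 1011)
  bit 0 = 1: r = r^2 * 30 mod 47 = 1^2 * 30 = 1*30 = 30
  bit 1 = 0: r = r^2 mod 47 = 30^2 = 7
  bit 2 = 1: r = r^2 * 30 mod 47 = 7^2 * 30 = 2*30 = 13
  bit 3 = 1: r = r^2 * 30 mod 47 = 13^2 * 30 = 28*30 = 41
  -> A = 41
B = 30^25 mod 47  (bits of 25 = 11001)
  bit 0 = 1: r = r^2 * 30 mod 47 = 1^2 * 30 = 1*30 = 30
  bit 1 = 1: r = r^2 * 30 mod 47 = 30^2 * 30 = 7*30 = 22
  bit 2 = 0: r = r^2 mod 47 = 22^2 = 14
  bit 3 = 0: r = r^2 mod 47 = 14^2 = 8
  bit 4 = 1: r = r^2 * 30 mod 47 = 8^2 * 30 = 17*30 = 40
  -> B = 40
s = B^a = 40^11 mod 47  (bits of 11 = 1011)
  bit 0 = 1: r = r^2 * 40 mod 47 = 1^2 * 40 = 1*40 = 40
  bit 1 = 0: r = r^2 mod 47 = 40^2 = 2
  bit 2 = 1: r = r^2 * 40 mod 47 = 2^2 * 40 = 4*40 = 19
  bit 3 = 1: r = r^2 * 40 mod 47 = 19^2 * 40 = 32*40 = 11
  -> s = B^a = 11

Answer: 11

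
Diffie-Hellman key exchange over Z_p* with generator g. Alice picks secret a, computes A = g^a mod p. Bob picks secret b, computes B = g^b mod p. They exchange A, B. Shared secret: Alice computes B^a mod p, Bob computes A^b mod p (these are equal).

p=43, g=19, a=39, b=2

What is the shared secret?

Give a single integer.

A = 19^39 mod 43  (bits of 39 = 100111)
  bit 0 = 1: r = r^2 * 19 mod 43 = 1^2 * 19 = 1*19 = 19
  bit 1 = 0: r = r^2 mod 43 = 19^2 = 17
  bit 2 = 0: r = r^2 mod 43 = 17^2 = 31
  bit 3 = 1: r = r^2 * 19 mod 43 = 31^2 * 19 = 15*19 = 27
  bit 4 = 1: r = r^2 * 19 mod 43 = 27^2 * 19 = 41*19 = 5
  bit 5 = 1: r = r^2 * 19 mod 43 = 5^2 * 19 = 25*19 = 2
  -> A = 2
B = 19^2 mod 43  (bits of 2 = 10)
  bit 0 = 1: r = r^2 * 19 mod 43 = 1^2 * 19 = 1*19 = 19
  bit 1 = 0: r = r^2 mod 43 = 19^2 = 17
  -> B = 17
s = B^a = 17^39 mod 43  (bits of 39 = 100111)
  bit 0 = 1: r = r^2 * 17 mod 43 = 1^2 * 17 = 1*17 = 17
  bit 1 = 0: r = r^2 mod 43 = 17^2 = 31
  bit 2 = 0: r = r^2 mod 43 = 31^2 = 15
  bit 3 = 1: r = r^2 * 17 mod 43 = 15^2 * 17 = 10*17 = 41
  bit 4 = 1: r = r^2 * 17 mod 43 = 41^2 * 17 = 4*17 = 25
  bit 5 = 1: r = r^2 * 17 mod 43 = 25^2 * 17 = 23*17 = 4
  -> s = B^a = 4

Answer: 4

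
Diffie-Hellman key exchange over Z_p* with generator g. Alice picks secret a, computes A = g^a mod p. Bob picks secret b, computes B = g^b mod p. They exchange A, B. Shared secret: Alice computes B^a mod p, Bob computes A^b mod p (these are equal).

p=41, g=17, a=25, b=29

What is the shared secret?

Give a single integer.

Answer: 27

Derivation:
A = 17^25 mod 41  (bits of 25 = 11001)
  bit 0 = 1: r = r^2 * 17 mod 41 = 1^2 * 17 = 1*17 = 17
  bit 1 = 1: r = r^2 * 17 mod 41 = 17^2 * 17 = 2*17 = 34
  bit 2 = 0: r = r^2 mod 41 = 34^2 = 8
  bit 3 = 0: r = r^2 mod 41 = 8^2 = 23
  bit 4 = 1: r = r^2 * 17 mod 41 = 23^2 * 17 = 37*17 = 14
  -> A = 14
B = 17^29 mod 41  (bits of 29 = 11101)
  bit 0 = 1: r = r^2 * 17 mod 41 = 1^2 * 17 = 1*17 = 17
  bit 1 = 1: r = r^2 * 17 mod 41 = 17^2 * 17 = 2*17 = 34
  bit 2 = 1: r = r^2 * 17 mod 41 = 34^2 * 17 = 8*17 = 13
  bit 3 = 0: r = r^2 mod 41 = 13^2 = 5
  bit 4 = 1: r = r^2 * 17 mod 41 = 5^2 * 17 = 25*17 = 15
  -> B = 15
s = B^a = 15^25 mod 41  (bits of 25 = 11001)
  bit 0 = 1: r = r^2 * 15 mod 41 = 1^2 * 15 = 1*15 = 15
  bit 1 = 1: r = r^2 * 15 mod 41 = 15^2 * 15 = 20*15 = 13
  bit 2 = 0: r = r^2 mod 41 = 13^2 = 5
  bit 3 = 0: r = r^2 mod 41 = 5^2 = 25
  bit 4 = 1: r = r^2 * 15 mod 41 = 25^2 * 15 = 10*15 = 27
  -> s = B^a = 27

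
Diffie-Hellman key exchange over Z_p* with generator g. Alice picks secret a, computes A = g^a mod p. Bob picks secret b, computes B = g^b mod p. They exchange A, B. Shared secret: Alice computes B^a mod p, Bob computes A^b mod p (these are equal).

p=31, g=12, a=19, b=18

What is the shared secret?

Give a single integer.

Answer: 4

Derivation:
A = 12^19 mod 31  (bits of 19 = 10011)
  bit 0 = 1: r = r^2 * 12 mod 31 = 1^2 * 12 = 1*12 = 12
  bit 1 = 0: r = r^2 mod 31 = 12^2 = 20
  bit 2 = 0: r = r^2 mod 31 = 20^2 = 28
  bit 3 = 1: r = r^2 * 12 mod 31 = 28^2 * 12 = 9*12 = 15
  bit 4 = 1: r = r^2 * 12 mod 31 = 15^2 * 12 = 8*12 = 3
  -> A = 3
B = 12^18 mod 31  (bits of 18 = 10010)
  bit 0 = 1: r = r^2 * 12 mod 31 = 1^2 * 12 = 1*12 = 12
  bit 1 = 0: r = r^2 mod 31 = 12^2 = 20
  bit 2 = 0: r = r^2 mod 31 = 20^2 = 28
  bit 3 = 1: r = r^2 * 12 mod 31 = 28^2 * 12 = 9*12 = 15
  bit 4 = 0: r = r^2 mod 31 = 15^2 = 8
  -> B = 8
s = B^a = 8^19 mod 31  (bits of 19 = 10011)
  bit 0 = 1: r = r^2 * 8 mod 31 = 1^2 * 8 = 1*8 = 8
  bit 1 = 0: r = r^2 mod 31 = 8^2 = 2
  bit 2 = 0: r = r^2 mod 31 = 2^2 = 4
  bit 3 = 1: r = r^2 * 8 mod 31 = 4^2 * 8 = 16*8 = 4
  bit 4 = 1: r = r^2 * 8 mod 31 = 4^2 * 8 = 16*8 = 4
  -> s = B^a = 4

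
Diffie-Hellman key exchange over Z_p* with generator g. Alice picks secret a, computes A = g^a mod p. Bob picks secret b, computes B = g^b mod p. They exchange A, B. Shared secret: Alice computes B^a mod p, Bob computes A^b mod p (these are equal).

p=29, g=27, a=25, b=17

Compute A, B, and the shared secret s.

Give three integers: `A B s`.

Answer: 18 8 26

Derivation:
A = 27^25 mod 29  (bits of 25 = 11001)
  bit 0 = 1: r = r^2 * 27 mod 29 = 1^2 * 27 = 1*27 = 27
  bit 1 = 1: r = r^2 * 27 mod 29 = 27^2 * 27 = 4*27 = 21
  bit 2 = 0: r = r^2 mod 29 = 21^2 = 6
  bit 3 = 0: r = r^2 mod 29 = 6^2 = 7
  bit 4 = 1: r = r^2 * 27 mod 29 = 7^2 * 27 = 20*27 = 18
  -> A = 18
B = 27^17 mod 29  (bits of 17 = 10001)
  bit 0 = 1: r = r^2 * 27 mod 29 = 1^2 * 27 = 1*27 = 27
  bit 1 = 0: r = r^2 mod 29 = 27^2 = 4
  bit 2 = 0: r = r^2 mod 29 = 4^2 = 16
  bit 3 = 0: r = r^2 mod 29 = 16^2 = 24
  bit 4 = 1: r = r^2 * 27 mod 29 = 24^2 * 27 = 25*27 = 8
  -> B = 8
s = B^a = 8^25 mod 29  (bits of 25 = 11001)
  bit 0 = 1: r = r^2 * 8 mod 29 = 1^2 * 8 = 1*8 = 8
  bit 1 = 1: r = r^2 * 8 mod 29 = 8^2 * 8 = 6*8 = 19
  bit 2 = 0: r = r^2 mod 29 = 19^2 = 13
  bit 3 = 0: r = r^2 mod 29 = 13^2 = 24
  bit 4 = 1: r = r^2 * 8 mod 29 = 24^2 * 8 = 25*8 = 26
  -> s = B^a = 26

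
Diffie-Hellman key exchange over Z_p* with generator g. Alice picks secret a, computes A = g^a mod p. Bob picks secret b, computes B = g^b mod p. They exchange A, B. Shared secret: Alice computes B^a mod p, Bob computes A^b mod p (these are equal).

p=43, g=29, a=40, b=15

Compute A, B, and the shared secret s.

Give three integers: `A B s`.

A = 29^40 mod 43  (bits of 40 = 101000)
  bit 0 = 1: r = r^2 * 29 mod 43 = 1^2 * 29 = 1*29 = 29
  bit 1 = 0: r = r^2 mod 43 = 29^2 = 24
  bit 2 = 1: r = r^2 * 29 mod 43 = 24^2 * 29 = 17*29 = 20
  bit 3 = 0: r = r^2 mod 43 = 20^2 = 13
  bit 4 = 0: r = r^2 mod 43 = 13^2 = 40
  bit 5 = 0: r = r^2 mod 43 = 40^2 = 9
  -> A = 9
B = 29^15 mod 43  (bits of 15 = 1111)
  bit 0 = 1: r = r^2 * 29 mod 43 = 1^2 * 29 = 1*29 = 29
  bit 1 = 1: r = r^2 * 29 mod 43 = 29^2 * 29 = 24*29 = 8
  bit 2 = 1: r = r^2 * 29 mod 43 = 8^2 * 29 = 21*29 = 7
  bit 3 = 1: r = r^2 * 29 mod 43 = 7^2 * 29 = 6*29 = 2
  -> B = 2
s = B^a = 2^40 mod 43  (bits of 40 = 101000)
  bit 0 = 1: r = r^2 * 2 mod 43 = 1^2 * 2 = 1*2 = 2
  bit 1 = 0: r = r^2 mod 43 = 2^2 = 4
  bit 2 = 1: r = r^2 * 2 mod 43 = 4^2 * 2 = 16*2 = 32
  bit 3 = 0: r = r^2 mod 43 = 32^2 = 35
  bit 4 = 0: r = r^2 mod 43 = 35^2 = 21
  bit 5 = 0: r = r^2 mod 43 = 21^2 = 11
  -> s = B^a = 11

Answer: 9 2 11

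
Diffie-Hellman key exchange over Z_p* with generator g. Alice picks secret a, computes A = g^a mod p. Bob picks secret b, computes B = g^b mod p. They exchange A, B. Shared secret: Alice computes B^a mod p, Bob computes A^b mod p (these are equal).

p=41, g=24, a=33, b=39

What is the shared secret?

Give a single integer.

A = 24^33 mod 41  (bits of 33 = 100001)
  bit 0 = 1: r = r^2 * 24 mod 41 = 1^2 * 24 = 1*24 = 24
  bit 1 = 0: r = r^2 mod 41 = 24^2 = 2
  bit 2 = 0: r = r^2 mod 41 = 2^2 = 4
  bit 3 = 0: r = r^2 mod 41 = 4^2 = 16
  bit 4 = 0: r = r^2 mod 41 = 16^2 = 10
  bit 5 = 1: r = r^2 * 24 mod 41 = 10^2 * 24 = 18*24 = 22
  -> A = 22
B = 24^39 mod 41  (bits of 39 = 100111)
  bit 0 = 1: r = r^2 * 24 mod 41 = 1^2 * 24 = 1*24 = 24
  bit 1 = 0: r = r^2 mod 41 = 24^2 = 2
  bit 2 = 0: r = r^2 mod 41 = 2^2 = 4
  bit 3 = 1: r = r^2 * 24 mod 41 = 4^2 * 24 = 16*24 = 15
  bit 4 = 1: r = r^2 * 24 mod 41 = 15^2 * 24 = 20*24 = 29
  bit 5 = 1: r = r^2 * 24 mod 41 = 29^2 * 24 = 21*24 = 12
  -> B = 12
s = B^a = 12^33 mod 41  (bits of 33 = 100001)
  bit 0 = 1: r = r^2 * 12 mod 41 = 1^2 * 12 = 1*12 = 12
  bit 1 = 0: r = r^2 mod 41 = 12^2 = 21
  bit 2 = 0: r = r^2 mod 41 = 21^2 = 31
  bit 3 = 0: r = r^2 mod 41 = 31^2 = 18
  bit 4 = 0: r = r^2 mod 41 = 18^2 = 37
  bit 5 = 1: r = r^2 * 12 mod 41 = 37^2 * 12 = 16*12 = 28
  -> s = B^a = 28

Answer: 28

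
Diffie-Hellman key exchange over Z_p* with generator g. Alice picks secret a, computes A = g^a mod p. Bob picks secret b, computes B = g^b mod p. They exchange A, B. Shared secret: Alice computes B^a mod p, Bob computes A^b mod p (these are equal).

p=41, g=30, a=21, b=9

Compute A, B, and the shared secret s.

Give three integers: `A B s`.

A = 30^21 mod 41  (bits of 21 = 10101)
  bit 0 = 1: r = r^2 * 30 mod 41 = 1^2 * 30 = 1*30 = 30
  bit 1 = 0: r = r^2 mod 41 = 30^2 = 39
  bit 2 = 1: r = r^2 * 30 mod 41 = 39^2 * 30 = 4*30 = 38
  bit 3 = 0: r = r^2 mod 41 = 38^2 = 9
  bit 4 = 1: r = r^2 * 30 mod 41 = 9^2 * 30 = 40*30 = 11
  -> A = 11
B = 30^9 mod 41  (bits of 9 = 1001)
  bit 0 = 1: r = r^2 * 30 mod 41 = 1^2 * 30 = 1*30 = 30
  bit 1 = 0: r = r^2 mod 41 = 30^2 = 39
  bit 2 = 0: r = r^2 mod 41 = 39^2 = 4
  bit 3 = 1: r = r^2 * 30 mod 41 = 4^2 * 30 = 16*30 = 29
  -> B = 29
s = B^a = 29^21 mod 41  (bits of 21 = 10101)
  bit 0 = 1: r = r^2 * 29 mod 41 = 1^2 * 29 = 1*29 = 29
  bit 1 = 0: r = r^2 mod 41 = 29^2 = 21
  bit 2 = 1: r = r^2 * 29 mod 41 = 21^2 * 29 = 31*29 = 38
  bit 3 = 0: r = r^2 mod 41 = 38^2 = 9
  bit 4 = 1: r = r^2 * 29 mod 41 = 9^2 * 29 = 40*29 = 12
  -> s = B^a = 12

Answer: 11 29 12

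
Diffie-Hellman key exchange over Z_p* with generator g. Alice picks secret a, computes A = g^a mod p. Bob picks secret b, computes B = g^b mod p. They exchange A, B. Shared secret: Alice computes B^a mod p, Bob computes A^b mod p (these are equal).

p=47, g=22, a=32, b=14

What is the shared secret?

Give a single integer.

Answer: 28

Derivation:
A = 22^32 mod 47  (bits of 32 = 100000)
  bit 0 = 1: r = r^2 * 22 mod 47 = 1^2 * 22 = 1*22 = 22
  bit 1 = 0: r = r^2 mod 47 = 22^2 = 14
  bit 2 = 0: r = r^2 mod 47 = 14^2 = 8
  bit 3 = 0: r = r^2 mod 47 = 8^2 = 17
  bit 4 = 0: r = r^2 mod 47 = 17^2 = 7
  bit 5 = 0: r = r^2 mod 47 = 7^2 = 2
  -> A = 2
B = 22^14 mod 47  (bits of 14 = 1110)
  bit 0 = 1: r = r^2 * 22 mod 47 = 1^2 * 22 = 1*22 = 22
  bit 1 = 1: r = r^2 * 22 mod 47 = 22^2 * 22 = 14*22 = 26
  bit 2 = 1: r = r^2 * 22 mod 47 = 26^2 * 22 = 18*22 = 20
  bit 3 = 0: r = r^2 mod 47 = 20^2 = 24
  -> B = 24
s = B^a = 24^32 mod 47  (bits of 32 = 100000)
  bit 0 = 1: r = r^2 * 24 mod 47 = 1^2 * 24 = 1*24 = 24
  bit 1 = 0: r = r^2 mod 47 = 24^2 = 12
  bit 2 = 0: r = r^2 mod 47 = 12^2 = 3
  bit 3 = 0: r = r^2 mod 47 = 3^2 = 9
  bit 4 = 0: r = r^2 mod 47 = 9^2 = 34
  bit 5 = 0: r = r^2 mod 47 = 34^2 = 28
  -> s = B^a = 28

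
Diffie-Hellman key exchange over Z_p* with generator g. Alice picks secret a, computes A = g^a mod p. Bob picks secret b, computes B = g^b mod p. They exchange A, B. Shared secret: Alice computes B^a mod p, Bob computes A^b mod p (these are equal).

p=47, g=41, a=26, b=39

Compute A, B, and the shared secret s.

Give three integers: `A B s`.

A = 41^26 mod 47  (bits of 26 = 11010)
  bit 0 = 1: r = r^2 * 41 mod 47 = 1^2 * 41 = 1*41 = 41
  bit 1 = 1: r = r^2 * 41 mod 47 = 41^2 * 41 = 36*41 = 19
  bit 2 = 0: r = r^2 mod 47 = 19^2 = 32
  bit 3 = 1: r = r^2 * 41 mod 47 = 32^2 * 41 = 37*41 = 13
  bit 4 = 0: r = r^2 mod 47 = 13^2 = 28
  -> A = 28
B = 41^39 mod 47  (bits of 39 = 100111)
  bit 0 = 1: r = r^2 * 41 mod 47 = 1^2 * 41 = 1*41 = 41
  bit 1 = 0: r = r^2 mod 47 = 41^2 = 36
  bit 2 = 0: r = r^2 mod 47 = 36^2 = 27
  bit 3 = 1: r = r^2 * 41 mod 47 = 27^2 * 41 = 24*41 = 44
  bit 4 = 1: r = r^2 * 41 mod 47 = 44^2 * 41 = 9*41 = 40
  bit 5 = 1: r = r^2 * 41 mod 47 = 40^2 * 41 = 2*41 = 35
  -> B = 35
s = B^a = 35^26 mod 47  (bits of 26 = 11010)
  bit 0 = 1: r = r^2 * 35 mod 47 = 1^2 * 35 = 1*35 = 35
  bit 1 = 1: r = r^2 * 35 mod 47 = 35^2 * 35 = 3*35 = 11
  bit 2 = 0: r = r^2 mod 47 = 11^2 = 27
  bit 3 = 1: r = r^2 * 35 mod 47 = 27^2 * 35 = 24*35 = 41
  bit 4 = 0: r = r^2 mod 47 = 41^2 = 36
  -> s = B^a = 36

Answer: 28 35 36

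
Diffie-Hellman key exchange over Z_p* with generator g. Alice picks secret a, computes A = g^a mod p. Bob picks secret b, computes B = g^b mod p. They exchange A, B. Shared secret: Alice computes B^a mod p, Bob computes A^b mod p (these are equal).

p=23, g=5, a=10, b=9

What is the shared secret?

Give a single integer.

A = 5^10 mod 23  (bits of 10 = 1010)
  bit 0 = 1: r = r^2 * 5 mod 23 = 1^2 * 5 = 1*5 = 5
  bit 1 = 0: r = r^2 mod 23 = 5^2 = 2
  bit 2 = 1: r = r^2 * 5 mod 23 = 2^2 * 5 = 4*5 = 20
  bit 3 = 0: r = r^2 mod 23 = 20^2 = 9
  -> A = 9
B = 5^9 mod 23  (bits of 9 = 1001)
  bit 0 = 1: r = r^2 * 5 mod 23 = 1^2 * 5 = 1*5 = 5
  bit 1 = 0: r = r^2 mod 23 = 5^2 = 2
  bit 2 = 0: r = r^2 mod 23 = 2^2 = 4
  bit 3 = 1: r = r^2 * 5 mod 23 = 4^2 * 5 = 16*5 = 11
  -> B = 11
s = B^a = 11^10 mod 23  (bits of 10 = 1010)
  bit 0 = 1: r = r^2 * 11 mod 23 = 1^2 * 11 = 1*11 = 11
  bit 1 = 0: r = r^2 mod 23 = 11^2 = 6
  bit 2 = 1: r = r^2 * 11 mod 23 = 6^2 * 11 = 13*11 = 5
  bit 3 = 0: r = r^2 mod 23 = 5^2 = 2
  -> s = B^a = 2

Answer: 2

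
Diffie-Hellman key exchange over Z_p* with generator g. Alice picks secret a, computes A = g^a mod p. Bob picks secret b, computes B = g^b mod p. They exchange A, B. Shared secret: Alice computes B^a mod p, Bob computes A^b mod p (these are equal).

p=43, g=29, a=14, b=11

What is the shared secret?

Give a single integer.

A = 29^14 mod 43  (bits of 14 = 1110)
  bit 0 = 1: r = r^2 * 29 mod 43 = 1^2 * 29 = 1*29 = 29
  bit 1 = 1: r = r^2 * 29 mod 43 = 29^2 * 29 = 24*29 = 8
  bit 2 = 1: r = r^2 * 29 mod 43 = 8^2 * 29 = 21*29 = 7
  bit 3 = 0: r = r^2 mod 43 = 7^2 = 6
  -> A = 6
B = 29^11 mod 43  (bits of 11 = 1011)
  bit 0 = 1: r = r^2 * 29 mod 43 = 1^2 * 29 = 1*29 = 29
  bit 1 = 0: r = r^2 mod 43 = 29^2 = 24
  bit 2 = 1: r = r^2 * 29 mod 43 = 24^2 * 29 = 17*29 = 20
  bit 3 = 1: r = r^2 * 29 mod 43 = 20^2 * 29 = 13*29 = 33
  -> B = 33
s = B^a = 33^14 mod 43  (bits of 14 = 1110)
  bit 0 = 1: r = r^2 * 33 mod 43 = 1^2 * 33 = 1*33 = 33
  bit 1 = 1: r = r^2 * 33 mod 43 = 33^2 * 33 = 14*33 = 32
  bit 2 = 1: r = r^2 * 33 mod 43 = 32^2 * 33 = 35*33 = 37
  bit 3 = 0: r = r^2 mod 43 = 37^2 = 36
  -> s = B^a = 36

Answer: 36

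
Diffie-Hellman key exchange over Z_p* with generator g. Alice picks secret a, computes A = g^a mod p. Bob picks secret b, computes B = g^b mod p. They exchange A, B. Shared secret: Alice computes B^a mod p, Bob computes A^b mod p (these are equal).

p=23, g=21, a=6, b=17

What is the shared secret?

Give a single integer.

Answer: 8

Derivation:
A = 21^6 mod 23  (bits of 6 = 110)
  bit 0 = 1: r = r^2 * 21 mod 23 = 1^2 * 21 = 1*21 = 21
  bit 1 = 1: r = r^2 * 21 mod 23 = 21^2 * 21 = 4*21 = 15
  bit 2 = 0: r = r^2 mod 23 = 15^2 = 18
  -> A = 18
B = 21^17 mod 23  (bits of 17 = 10001)
  bit 0 = 1: r = r^2 * 21 mod 23 = 1^2 * 21 = 1*21 = 21
  bit 1 = 0: r = r^2 mod 23 = 21^2 = 4
  bit 2 = 0: r = r^2 mod 23 = 4^2 = 16
  bit 3 = 0: r = r^2 mod 23 = 16^2 = 3
  bit 4 = 1: r = r^2 * 21 mod 23 = 3^2 * 21 = 9*21 = 5
  -> B = 5
s = B^a = 5^6 mod 23  (bits of 6 = 110)
  bit 0 = 1: r = r^2 * 5 mod 23 = 1^2 * 5 = 1*5 = 5
  bit 1 = 1: r = r^2 * 5 mod 23 = 5^2 * 5 = 2*5 = 10
  bit 2 = 0: r = r^2 mod 23 = 10^2 = 8
  -> s = B^a = 8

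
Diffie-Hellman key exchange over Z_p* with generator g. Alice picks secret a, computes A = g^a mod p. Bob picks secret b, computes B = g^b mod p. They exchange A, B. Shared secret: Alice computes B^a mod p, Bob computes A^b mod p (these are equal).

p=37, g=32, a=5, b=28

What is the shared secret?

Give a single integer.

Answer: 9

Derivation:
A = 32^5 mod 37  (bits of 5 = 101)
  bit 0 = 1: r = r^2 * 32 mod 37 = 1^2 * 32 = 1*32 = 32
  bit 1 = 0: r = r^2 mod 37 = 32^2 = 25
  bit 2 = 1: r = r^2 * 32 mod 37 = 25^2 * 32 = 33*32 = 20
  -> A = 20
B = 32^28 mod 37  (bits of 28 = 11100)
  bit 0 = 1: r = r^2 * 32 mod 37 = 1^2 * 32 = 1*32 = 32
  bit 1 = 1: r = r^2 * 32 mod 37 = 32^2 * 32 = 25*32 = 23
  bit 2 = 1: r = r^2 * 32 mod 37 = 23^2 * 32 = 11*32 = 19
  bit 3 = 0: r = r^2 mod 37 = 19^2 = 28
  bit 4 = 0: r = r^2 mod 37 = 28^2 = 7
  -> B = 7
s = B^a = 7^5 mod 37  (bits of 5 = 101)
  bit 0 = 1: r = r^2 * 7 mod 37 = 1^2 * 7 = 1*7 = 7
  bit 1 = 0: r = r^2 mod 37 = 7^2 = 12
  bit 2 = 1: r = r^2 * 7 mod 37 = 12^2 * 7 = 33*7 = 9
  -> s = B^a = 9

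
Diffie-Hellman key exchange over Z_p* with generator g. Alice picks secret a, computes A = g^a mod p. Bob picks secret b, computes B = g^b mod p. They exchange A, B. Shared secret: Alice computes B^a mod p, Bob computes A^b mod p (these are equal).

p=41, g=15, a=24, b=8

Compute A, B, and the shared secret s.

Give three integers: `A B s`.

A = 15^24 mod 41  (bits of 24 = 11000)
  bit 0 = 1: r = r^2 * 15 mod 41 = 1^2 * 15 = 1*15 = 15
  bit 1 = 1: r = r^2 * 15 mod 41 = 15^2 * 15 = 20*15 = 13
  bit 2 = 0: r = r^2 mod 41 = 13^2 = 5
  bit 3 = 0: r = r^2 mod 41 = 5^2 = 25
  bit 4 = 0: r = r^2 mod 41 = 25^2 = 10
  -> A = 10
B = 15^8 mod 41  (bits of 8 = 1000)
  bit 0 = 1: r = r^2 * 15 mod 41 = 1^2 * 15 = 1*15 = 15
  bit 1 = 0: r = r^2 mod 41 = 15^2 = 20
  bit 2 = 0: r = r^2 mod 41 = 20^2 = 31
  bit 3 = 0: r = r^2 mod 41 = 31^2 = 18
  -> B = 18
s = B^a = 18^24 mod 41  (bits of 24 = 11000)
  bit 0 = 1: r = r^2 * 18 mod 41 = 1^2 * 18 = 1*18 = 18
  bit 1 = 1: r = r^2 * 18 mod 41 = 18^2 * 18 = 37*18 = 10
  bit 2 = 0: r = r^2 mod 41 = 10^2 = 18
  bit 3 = 0: r = r^2 mod 41 = 18^2 = 37
  bit 4 = 0: r = r^2 mod 41 = 37^2 = 16
  -> s = B^a = 16

Answer: 10 18 16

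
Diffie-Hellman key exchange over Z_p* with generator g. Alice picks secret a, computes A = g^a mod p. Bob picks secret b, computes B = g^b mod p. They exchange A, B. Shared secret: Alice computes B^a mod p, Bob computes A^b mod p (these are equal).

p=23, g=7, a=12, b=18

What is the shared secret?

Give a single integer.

A = 7^12 mod 23  (bits of 12 = 1100)
  bit 0 = 1: r = r^2 * 7 mod 23 = 1^2 * 7 = 1*7 = 7
  bit 1 = 1: r = r^2 * 7 mod 23 = 7^2 * 7 = 3*7 = 21
  bit 2 = 0: r = r^2 mod 23 = 21^2 = 4
  bit 3 = 0: r = r^2 mod 23 = 4^2 = 16
  -> A = 16
B = 7^18 mod 23  (bits of 18 = 10010)
  bit 0 = 1: r = r^2 * 7 mod 23 = 1^2 * 7 = 1*7 = 7
  bit 1 = 0: r = r^2 mod 23 = 7^2 = 3
  bit 2 = 0: r = r^2 mod 23 = 3^2 = 9
  bit 3 = 1: r = r^2 * 7 mod 23 = 9^2 * 7 = 12*7 = 15
  bit 4 = 0: r = r^2 mod 23 = 15^2 = 18
  -> B = 18
s = B^a = 18^12 mod 23  (bits of 12 = 1100)
  bit 0 = 1: r = r^2 * 18 mod 23 = 1^2 * 18 = 1*18 = 18
  bit 1 = 1: r = r^2 * 18 mod 23 = 18^2 * 18 = 2*18 = 13
  bit 2 = 0: r = r^2 mod 23 = 13^2 = 8
  bit 3 = 0: r = r^2 mod 23 = 8^2 = 18
  -> s = B^a = 18

Answer: 18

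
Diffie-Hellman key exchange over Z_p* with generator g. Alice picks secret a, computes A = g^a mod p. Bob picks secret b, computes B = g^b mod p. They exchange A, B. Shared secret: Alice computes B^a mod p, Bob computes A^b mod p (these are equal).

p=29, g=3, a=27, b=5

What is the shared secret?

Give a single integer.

A = 3^27 mod 29  (bits of 27 = 11011)
  bit 0 = 1: r = r^2 * 3 mod 29 = 1^2 * 3 = 1*3 = 3
  bit 1 = 1: r = r^2 * 3 mod 29 = 3^2 * 3 = 9*3 = 27
  bit 2 = 0: r = r^2 mod 29 = 27^2 = 4
  bit 3 = 1: r = r^2 * 3 mod 29 = 4^2 * 3 = 16*3 = 19
  bit 4 = 1: r = r^2 * 3 mod 29 = 19^2 * 3 = 13*3 = 10
  -> A = 10
B = 3^5 mod 29  (bits of 5 = 101)
  bit 0 = 1: r = r^2 * 3 mod 29 = 1^2 * 3 = 1*3 = 3
  bit 1 = 0: r = r^2 mod 29 = 3^2 = 9
  bit 2 = 1: r = r^2 * 3 mod 29 = 9^2 * 3 = 23*3 = 11
  -> B = 11
s = B^a = 11^27 mod 29  (bits of 27 = 11011)
  bit 0 = 1: r = r^2 * 11 mod 29 = 1^2 * 11 = 1*11 = 11
  bit 1 = 1: r = r^2 * 11 mod 29 = 11^2 * 11 = 5*11 = 26
  bit 2 = 0: r = r^2 mod 29 = 26^2 = 9
  bit 3 = 1: r = r^2 * 11 mod 29 = 9^2 * 11 = 23*11 = 21
  bit 4 = 1: r = r^2 * 11 mod 29 = 21^2 * 11 = 6*11 = 8
  -> s = B^a = 8

Answer: 8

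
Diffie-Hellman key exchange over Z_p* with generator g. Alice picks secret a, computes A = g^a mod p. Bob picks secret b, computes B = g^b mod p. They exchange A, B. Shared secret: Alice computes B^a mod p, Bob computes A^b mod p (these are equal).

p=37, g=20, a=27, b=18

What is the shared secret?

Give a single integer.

Answer: 36

Derivation:
A = 20^27 mod 37  (bits of 27 = 11011)
  bit 0 = 1: r = r^2 * 20 mod 37 = 1^2 * 20 = 1*20 = 20
  bit 1 = 1: r = r^2 * 20 mod 37 = 20^2 * 20 = 30*20 = 8
  bit 2 = 0: r = r^2 mod 37 = 8^2 = 27
  bit 3 = 1: r = r^2 * 20 mod 37 = 27^2 * 20 = 26*20 = 2
  bit 4 = 1: r = r^2 * 20 mod 37 = 2^2 * 20 = 4*20 = 6
  -> A = 6
B = 20^18 mod 37  (bits of 18 = 10010)
  bit 0 = 1: r = r^2 * 20 mod 37 = 1^2 * 20 = 1*20 = 20
  bit 1 = 0: r = r^2 mod 37 = 20^2 = 30
  bit 2 = 0: r = r^2 mod 37 = 30^2 = 12
  bit 3 = 1: r = r^2 * 20 mod 37 = 12^2 * 20 = 33*20 = 31
  bit 4 = 0: r = r^2 mod 37 = 31^2 = 36
  -> B = 36
s = B^a = 36^27 mod 37  (bits of 27 = 11011)
  bit 0 = 1: r = r^2 * 36 mod 37 = 1^2 * 36 = 1*36 = 36
  bit 1 = 1: r = r^2 * 36 mod 37 = 36^2 * 36 = 1*36 = 36
  bit 2 = 0: r = r^2 mod 37 = 36^2 = 1
  bit 3 = 1: r = r^2 * 36 mod 37 = 1^2 * 36 = 1*36 = 36
  bit 4 = 1: r = r^2 * 36 mod 37 = 36^2 * 36 = 1*36 = 36
  -> s = B^a = 36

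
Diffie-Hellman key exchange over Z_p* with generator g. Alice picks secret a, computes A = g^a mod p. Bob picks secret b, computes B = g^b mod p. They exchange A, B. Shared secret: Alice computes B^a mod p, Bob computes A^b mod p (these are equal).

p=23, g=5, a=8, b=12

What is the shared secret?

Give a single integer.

Answer: 16

Derivation:
A = 5^8 mod 23  (bits of 8 = 1000)
  bit 0 = 1: r = r^2 * 5 mod 23 = 1^2 * 5 = 1*5 = 5
  bit 1 = 0: r = r^2 mod 23 = 5^2 = 2
  bit 2 = 0: r = r^2 mod 23 = 2^2 = 4
  bit 3 = 0: r = r^2 mod 23 = 4^2 = 16
  -> A = 16
B = 5^12 mod 23  (bits of 12 = 1100)
  bit 0 = 1: r = r^2 * 5 mod 23 = 1^2 * 5 = 1*5 = 5
  bit 1 = 1: r = r^2 * 5 mod 23 = 5^2 * 5 = 2*5 = 10
  bit 2 = 0: r = r^2 mod 23 = 10^2 = 8
  bit 3 = 0: r = r^2 mod 23 = 8^2 = 18
  -> B = 18
s = B^a = 18^8 mod 23  (bits of 8 = 1000)
  bit 0 = 1: r = r^2 * 18 mod 23 = 1^2 * 18 = 1*18 = 18
  bit 1 = 0: r = r^2 mod 23 = 18^2 = 2
  bit 2 = 0: r = r^2 mod 23 = 2^2 = 4
  bit 3 = 0: r = r^2 mod 23 = 4^2 = 16
  -> s = B^a = 16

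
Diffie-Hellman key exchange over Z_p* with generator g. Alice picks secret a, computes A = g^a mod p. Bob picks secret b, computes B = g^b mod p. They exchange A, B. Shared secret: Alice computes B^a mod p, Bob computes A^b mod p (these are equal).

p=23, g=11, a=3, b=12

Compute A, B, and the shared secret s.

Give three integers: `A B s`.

A = 11^3 mod 23  (bits of 3 = 11)
  bit 0 = 1: r = r^2 * 11 mod 23 = 1^2 * 11 = 1*11 = 11
  bit 1 = 1: r = r^2 * 11 mod 23 = 11^2 * 11 = 6*11 = 20
  -> A = 20
B = 11^12 mod 23  (bits of 12 = 1100)
  bit 0 = 1: r = r^2 * 11 mod 23 = 1^2 * 11 = 1*11 = 11
  bit 1 = 1: r = r^2 * 11 mod 23 = 11^2 * 11 = 6*11 = 20
  bit 2 = 0: r = r^2 mod 23 = 20^2 = 9
  bit 3 = 0: r = r^2 mod 23 = 9^2 = 12
  -> B = 12
s = B^a = 12^3 mod 23  (bits of 3 = 11)
  bit 0 = 1: r = r^2 * 12 mod 23 = 1^2 * 12 = 1*12 = 12
  bit 1 = 1: r = r^2 * 12 mod 23 = 12^2 * 12 = 6*12 = 3
  -> s = B^a = 3

Answer: 20 12 3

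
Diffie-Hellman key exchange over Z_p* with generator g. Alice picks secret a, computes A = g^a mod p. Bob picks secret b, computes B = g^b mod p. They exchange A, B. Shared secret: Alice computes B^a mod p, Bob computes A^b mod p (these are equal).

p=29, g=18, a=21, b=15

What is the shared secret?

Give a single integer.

Answer: 17

Derivation:
A = 18^21 mod 29  (bits of 21 = 10101)
  bit 0 = 1: r = r^2 * 18 mod 29 = 1^2 * 18 = 1*18 = 18
  bit 1 = 0: r = r^2 mod 29 = 18^2 = 5
  bit 2 = 1: r = r^2 * 18 mod 29 = 5^2 * 18 = 25*18 = 15
  bit 3 = 0: r = r^2 mod 29 = 15^2 = 22
  bit 4 = 1: r = r^2 * 18 mod 29 = 22^2 * 18 = 20*18 = 12
  -> A = 12
B = 18^15 mod 29  (bits of 15 = 1111)
  bit 0 = 1: r = r^2 * 18 mod 29 = 1^2 * 18 = 1*18 = 18
  bit 1 = 1: r = r^2 * 18 mod 29 = 18^2 * 18 = 5*18 = 3
  bit 2 = 1: r = r^2 * 18 mod 29 = 3^2 * 18 = 9*18 = 17
  bit 3 = 1: r = r^2 * 18 mod 29 = 17^2 * 18 = 28*18 = 11
  -> B = 11
s = B^a = 11^21 mod 29  (bits of 21 = 10101)
  bit 0 = 1: r = r^2 * 11 mod 29 = 1^2 * 11 = 1*11 = 11
  bit 1 = 0: r = r^2 mod 29 = 11^2 = 5
  bit 2 = 1: r = r^2 * 11 mod 29 = 5^2 * 11 = 25*11 = 14
  bit 3 = 0: r = r^2 mod 29 = 14^2 = 22
  bit 4 = 1: r = r^2 * 11 mod 29 = 22^2 * 11 = 20*11 = 17
  -> s = B^a = 17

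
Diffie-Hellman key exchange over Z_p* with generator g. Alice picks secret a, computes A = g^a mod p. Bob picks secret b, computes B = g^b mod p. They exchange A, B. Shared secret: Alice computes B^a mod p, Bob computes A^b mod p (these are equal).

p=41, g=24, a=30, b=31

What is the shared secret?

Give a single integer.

A = 24^30 mod 41  (bits of 30 = 11110)
  bit 0 = 1: r = r^2 * 24 mod 41 = 1^2 * 24 = 1*24 = 24
  bit 1 = 1: r = r^2 * 24 mod 41 = 24^2 * 24 = 2*24 = 7
  bit 2 = 1: r = r^2 * 24 mod 41 = 7^2 * 24 = 8*24 = 28
  bit 3 = 1: r = r^2 * 24 mod 41 = 28^2 * 24 = 5*24 = 38
  bit 4 = 0: r = r^2 mod 41 = 38^2 = 9
  -> A = 9
B = 24^31 mod 41  (bits of 31 = 11111)
  bit 0 = 1: r = r^2 * 24 mod 41 = 1^2 * 24 = 1*24 = 24
  bit 1 = 1: r = r^2 * 24 mod 41 = 24^2 * 24 = 2*24 = 7
  bit 2 = 1: r = r^2 * 24 mod 41 = 7^2 * 24 = 8*24 = 28
  bit 3 = 1: r = r^2 * 24 mod 41 = 28^2 * 24 = 5*24 = 38
  bit 4 = 1: r = r^2 * 24 mod 41 = 38^2 * 24 = 9*24 = 11
  -> B = 11
s = B^a = 11^30 mod 41  (bits of 30 = 11110)
  bit 0 = 1: r = r^2 * 11 mod 41 = 1^2 * 11 = 1*11 = 11
  bit 1 = 1: r = r^2 * 11 mod 41 = 11^2 * 11 = 39*11 = 19
  bit 2 = 1: r = r^2 * 11 mod 41 = 19^2 * 11 = 33*11 = 35
  bit 3 = 1: r = r^2 * 11 mod 41 = 35^2 * 11 = 36*11 = 27
  bit 4 = 0: r = r^2 mod 41 = 27^2 = 32
  -> s = B^a = 32

Answer: 32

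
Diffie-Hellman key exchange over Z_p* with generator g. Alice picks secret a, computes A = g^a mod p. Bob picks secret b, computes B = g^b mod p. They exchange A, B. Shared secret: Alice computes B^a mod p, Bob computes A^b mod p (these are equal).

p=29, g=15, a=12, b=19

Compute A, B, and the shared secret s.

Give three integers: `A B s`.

A = 15^12 mod 29  (bits of 12 = 1100)
  bit 0 = 1: r = r^2 * 15 mod 29 = 1^2 * 15 = 1*15 = 15
  bit 1 = 1: r = r^2 * 15 mod 29 = 15^2 * 15 = 22*15 = 11
  bit 2 = 0: r = r^2 mod 29 = 11^2 = 5
  bit 3 = 0: r = r^2 mod 29 = 5^2 = 25
  -> A = 25
B = 15^19 mod 29  (bits of 19 = 10011)
  bit 0 = 1: r = r^2 * 15 mod 29 = 1^2 * 15 = 1*15 = 15
  bit 1 = 0: r = r^2 mod 29 = 15^2 = 22
  bit 2 = 0: r = r^2 mod 29 = 22^2 = 20
  bit 3 = 1: r = r^2 * 15 mod 29 = 20^2 * 15 = 23*15 = 26
  bit 4 = 1: r = r^2 * 15 mod 29 = 26^2 * 15 = 9*15 = 19
  -> B = 19
s = B^a = 19^12 mod 29  (bits of 12 = 1100)
  bit 0 = 1: r = r^2 * 19 mod 29 = 1^2 * 19 = 1*19 = 19
  bit 1 = 1: r = r^2 * 19 mod 29 = 19^2 * 19 = 13*19 = 15
  bit 2 = 0: r = r^2 mod 29 = 15^2 = 22
  bit 3 = 0: r = r^2 mod 29 = 22^2 = 20
  -> s = B^a = 20

Answer: 25 19 20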